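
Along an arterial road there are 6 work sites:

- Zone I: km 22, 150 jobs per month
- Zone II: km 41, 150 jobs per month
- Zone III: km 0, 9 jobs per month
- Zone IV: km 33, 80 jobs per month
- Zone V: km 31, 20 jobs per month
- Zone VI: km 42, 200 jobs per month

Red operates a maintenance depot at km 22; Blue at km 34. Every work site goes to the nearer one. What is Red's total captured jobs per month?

The indifferent point is the midpoint (22+34)/2 = 28; work sites left of it (closer to Red at 22) go to Red, those right go to Blue.
  Zone III at 0 (w=9) → Red
  Zone I at 22 (w=150) → Red
  Zone V at 31 (w=20) → Blue
  Zone IV at 33 (w=80) → Blue
  Zone II at 41 (w=150) → Blue
  Zone VI at 42 (w=200) → Blue
Red captures 159; Blue captures 450.

159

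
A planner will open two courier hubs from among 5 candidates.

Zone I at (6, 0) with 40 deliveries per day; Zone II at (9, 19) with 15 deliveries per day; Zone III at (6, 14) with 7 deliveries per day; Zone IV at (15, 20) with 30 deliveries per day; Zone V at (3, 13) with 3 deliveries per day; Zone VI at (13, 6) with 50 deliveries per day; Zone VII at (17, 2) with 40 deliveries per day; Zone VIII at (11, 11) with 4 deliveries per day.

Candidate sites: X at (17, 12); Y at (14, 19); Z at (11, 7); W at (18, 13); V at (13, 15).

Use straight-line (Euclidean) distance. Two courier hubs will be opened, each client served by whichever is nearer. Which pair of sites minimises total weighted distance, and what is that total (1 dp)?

Evaluate every pair (each demand assigned to the nearer of the two):
  {Y, Z}: total = 991.9
  {Z, V}: total = 1110.2
  {Z, W}: total = 1265.2
  {X, Z}: total = 1281.4
  {X, Y}: total = 1657.1
  {X, V}: total = 1756.1
  {Y, W}: total = 1829.8
  {Y, V}: total = 1871.6
  {W, V}: total = 1878.4
  {X, W}: total = 1944.3
Best pair: {Y, Z} with total 991.9.

{Y, Z}, total 991.9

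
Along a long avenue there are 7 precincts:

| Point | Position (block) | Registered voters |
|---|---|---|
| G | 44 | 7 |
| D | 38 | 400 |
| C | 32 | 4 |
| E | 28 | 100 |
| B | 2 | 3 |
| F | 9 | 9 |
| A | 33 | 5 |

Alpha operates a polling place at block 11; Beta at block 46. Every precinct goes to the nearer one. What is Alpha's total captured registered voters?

The indifferent point is the midpoint (11+46)/2 = 28.5; precincts left of it (closer to Alpha at 11) go to Alpha, those right go to Beta.
  B at 2 (w=3) → Alpha
  F at 9 (w=9) → Alpha
  E at 28 (w=100) → Alpha
  C at 32 (w=4) → Beta
  A at 33 (w=5) → Beta
  D at 38 (w=400) → Beta
  G at 44 (w=7) → Beta
Alpha captures 112; Beta captures 416.

112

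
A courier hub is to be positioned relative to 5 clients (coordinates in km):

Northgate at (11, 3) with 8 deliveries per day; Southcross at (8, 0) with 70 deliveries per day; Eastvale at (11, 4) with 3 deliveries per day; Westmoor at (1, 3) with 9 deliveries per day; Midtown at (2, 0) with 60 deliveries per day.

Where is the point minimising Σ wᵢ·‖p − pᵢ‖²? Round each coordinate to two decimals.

(5.40, 0.42)

The minimiser of Σwᵢ‖p−pᵢ‖² is the weighted centroid p* = (Σwᵢpᵢ)/(Σwᵢ).
Σwᵢ = 150.
Σwᵢxᵢ = 8·11 + 70·8 + 3·11 + 9·1 + 60·2 = 810.
Σwᵢyᵢ = 8·3 + 70·0 + 3·4 + 9·3 + 60·0 = 63.
x* = 810/150 = 5.40, y* = 63/150 = 0.42.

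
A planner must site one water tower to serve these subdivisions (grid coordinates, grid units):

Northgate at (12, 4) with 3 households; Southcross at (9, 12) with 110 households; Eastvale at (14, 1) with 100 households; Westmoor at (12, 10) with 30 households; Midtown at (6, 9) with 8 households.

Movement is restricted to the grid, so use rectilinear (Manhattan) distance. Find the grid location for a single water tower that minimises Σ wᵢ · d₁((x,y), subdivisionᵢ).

Manhattan distance separates: Σwᵢ(|x−xᵢ|+|y−yᵢ|) = Σwᵢ|x−xᵢ| + Σwᵢ|y−yᵢ|, so x and y are optimised independently as 1-D weighted medians.
Total weight W = 251; half = 125.5.
x-coordinate, sorted with cumulative weight:
  x=6 (Midtown, w=8) cum 8
  x=9 (Southcross, w=110) cum 118
  x=12 (Northgate, w=3) cum 121
  x=12 (Westmoor, w=30) cum 151  ← median
  x=14 (Eastvale, w=100) cum 251
⇒ x* = 12
y-coordinate, sorted with cumulative weight:
  y=1 (Eastvale, w=100) cum 100
  y=4 (Northgate, w=3) cum 103
  y=9 (Midtown, w=8) cum 111
  y=10 (Westmoor, w=30) cum 141  ← median
  y=12 (Southcross, w=110) cum 251
⇒ y* = 10

(12, 10)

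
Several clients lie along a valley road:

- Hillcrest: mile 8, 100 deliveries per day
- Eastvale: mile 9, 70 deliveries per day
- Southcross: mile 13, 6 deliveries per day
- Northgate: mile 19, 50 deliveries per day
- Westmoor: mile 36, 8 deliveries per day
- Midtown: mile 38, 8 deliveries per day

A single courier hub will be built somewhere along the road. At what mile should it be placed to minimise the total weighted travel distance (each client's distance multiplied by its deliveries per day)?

For a sum of weighted absolute distances on a line, the optimum is the weighted median (not the mean). Total weight W = 242; half-weight = 121.
Sort by position and accumulate weight:
  mile 8 (Hillcrest, w=100) → cum 100
  mile 9 (Eastvale, w=70) → cum 170  ≥ 121 → median here
  mile 13 (Southcross, w=6) → cum 176
  mile 19 (Northgate, w=50) → cum 226
  mile 36 (Westmoor, w=8) → cum 234
  mile 38 (Midtown, w=8) → cum 242
Optimal location: mile 9.

x = 9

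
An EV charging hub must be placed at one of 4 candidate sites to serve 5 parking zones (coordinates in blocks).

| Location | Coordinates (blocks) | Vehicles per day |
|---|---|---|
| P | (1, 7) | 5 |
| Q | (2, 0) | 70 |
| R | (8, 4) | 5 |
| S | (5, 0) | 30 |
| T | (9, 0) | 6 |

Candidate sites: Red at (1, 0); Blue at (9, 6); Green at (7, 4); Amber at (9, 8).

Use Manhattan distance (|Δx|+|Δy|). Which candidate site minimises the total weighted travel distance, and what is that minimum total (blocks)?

Red, total 328 blocks

Total weighted distance at each candidate:
  Red (1, 0): total = 328
  Blue (9, 6): total = 1306
  Green (7, 4): total = 896
  Amber (9, 8): total = 1528
Minimum is at Red with total 328 blocks.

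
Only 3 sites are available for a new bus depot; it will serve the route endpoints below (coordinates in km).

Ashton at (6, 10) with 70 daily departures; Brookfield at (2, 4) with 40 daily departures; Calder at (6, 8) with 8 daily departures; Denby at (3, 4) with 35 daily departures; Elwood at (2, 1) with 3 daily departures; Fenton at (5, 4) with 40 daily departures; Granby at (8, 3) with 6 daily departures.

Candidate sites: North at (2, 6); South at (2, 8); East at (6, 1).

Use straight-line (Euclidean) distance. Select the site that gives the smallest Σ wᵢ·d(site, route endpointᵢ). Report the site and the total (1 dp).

North, total 789.5 km

Total weighted distance at each candidate:
  North (2, 6): total = 789.5
  South (2, 8): total = 917.2
  East (6, 1): total = 1190.0
Minimum is at North with total 789.5 km.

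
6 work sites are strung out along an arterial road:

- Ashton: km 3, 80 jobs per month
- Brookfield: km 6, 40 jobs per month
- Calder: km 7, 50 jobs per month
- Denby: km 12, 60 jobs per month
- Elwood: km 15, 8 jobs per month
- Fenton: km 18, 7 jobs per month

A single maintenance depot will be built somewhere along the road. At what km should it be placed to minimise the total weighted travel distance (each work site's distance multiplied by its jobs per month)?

x = 7

For a sum of weighted absolute distances on a line, the optimum is the weighted median (not the mean). Total weight W = 245; half-weight = 122.5.
Sort by position and accumulate weight:
  km 3 (Ashton, w=80) → cum 80
  km 6 (Brookfield, w=40) → cum 120
  km 7 (Calder, w=50) → cum 170  ≥ 122.5 → median here
  km 12 (Denby, w=60) → cum 230
  km 15 (Elwood, w=8) → cum 238
  km 18 (Fenton, w=7) → cum 245
Optimal location: km 7.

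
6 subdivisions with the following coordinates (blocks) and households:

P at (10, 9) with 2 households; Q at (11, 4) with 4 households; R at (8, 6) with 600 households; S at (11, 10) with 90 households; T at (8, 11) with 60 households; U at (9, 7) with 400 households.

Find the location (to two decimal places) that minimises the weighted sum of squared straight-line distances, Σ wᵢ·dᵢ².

(8.59, 6.92)

The minimiser of Σwᵢ‖p−pᵢ‖² is the weighted centroid p* = (Σwᵢpᵢ)/(Σwᵢ).
Σwᵢ = 1156.
Σwᵢxᵢ = 2·10 + 4·11 + 600·8 + 90·11 + 60·8 + 400·9 = 9934.
Σwᵢyᵢ = 2·9 + 4·4 + 600·6 + 90·10 + 60·11 + 400·7 = 7994.
x* = 9934/1156 = 8.59, y* = 7994/1156 = 6.92.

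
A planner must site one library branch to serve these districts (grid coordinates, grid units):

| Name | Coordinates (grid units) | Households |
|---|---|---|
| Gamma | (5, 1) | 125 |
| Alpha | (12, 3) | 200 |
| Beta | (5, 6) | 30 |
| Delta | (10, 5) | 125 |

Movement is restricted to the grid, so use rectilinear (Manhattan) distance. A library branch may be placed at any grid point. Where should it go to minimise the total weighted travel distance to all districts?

(10, 3)

Manhattan distance separates: Σwᵢ(|x−xᵢ|+|y−yᵢ|) = Σwᵢ|x−xᵢ| + Σwᵢ|y−yᵢ|, so x and y are optimised independently as 1-D weighted medians.
Total weight W = 480; half = 240.
x-coordinate, sorted with cumulative weight:
  x=5 (Gamma, w=125) cum 125
  x=5 (Beta, w=30) cum 155
  x=10 (Delta, w=125) cum 280  ← median
  x=12 (Alpha, w=200) cum 480
⇒ x* = 10
y-coordinate, sorted with cumulative weight:
  y=1 (Gamma, w=125) cum 125
  y=3 (Alpha, w=200) cum 325  ← median
  y=5 (Delta, w=125) cum 450
  y=6 (Beta, w=30) cum 480
⇒ y* = 3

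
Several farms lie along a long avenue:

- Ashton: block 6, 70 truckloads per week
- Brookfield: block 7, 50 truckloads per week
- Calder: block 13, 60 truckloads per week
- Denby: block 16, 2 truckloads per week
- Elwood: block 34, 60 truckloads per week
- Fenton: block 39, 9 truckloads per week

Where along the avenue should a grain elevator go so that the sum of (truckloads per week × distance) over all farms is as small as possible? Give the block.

x = 13

For a sum of weighted absolute distances on a line, the optimum is the weighted median (not the mean). Total weight W = 251; half-weight = 125.5.
Sort by position and accumulate weight:
  block 6 (Ashton, w=70) → cum 70
  block 7 (Brookfield, w=50) → cum 120
  block 13 (Calder, w=60) → cum 180  ≥ 125.5 → median here
  block 16 (Denby, w=2) → cum 182
  block 34 (Elwood, w=60) → cum 242
  block 39 (Fenton, w=9) → cum 251
Optimal location: block 13.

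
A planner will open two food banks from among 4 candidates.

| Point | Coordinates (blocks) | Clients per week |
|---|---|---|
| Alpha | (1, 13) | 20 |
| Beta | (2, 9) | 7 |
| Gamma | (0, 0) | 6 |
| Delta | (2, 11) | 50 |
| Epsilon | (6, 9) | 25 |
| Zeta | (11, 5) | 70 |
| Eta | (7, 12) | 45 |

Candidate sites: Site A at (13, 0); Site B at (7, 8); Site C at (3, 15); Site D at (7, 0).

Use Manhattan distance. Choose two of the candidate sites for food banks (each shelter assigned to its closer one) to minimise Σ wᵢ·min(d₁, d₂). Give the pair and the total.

{Site B, Site C}, total 1182

Evaluate every pair (each demand assigned to the nearer of the two):
  {Site B, Site C}: total = 1182
  {Site B, Site D}: total = 1424
  {Site A, Site B}: total = 1460
  {Site A, Site C}: total = 1487
  {Site C, Site D}: total = 1591
  {Site A, Site D}: total = 2600
Best pair: {Site B, Site C} with total 1182.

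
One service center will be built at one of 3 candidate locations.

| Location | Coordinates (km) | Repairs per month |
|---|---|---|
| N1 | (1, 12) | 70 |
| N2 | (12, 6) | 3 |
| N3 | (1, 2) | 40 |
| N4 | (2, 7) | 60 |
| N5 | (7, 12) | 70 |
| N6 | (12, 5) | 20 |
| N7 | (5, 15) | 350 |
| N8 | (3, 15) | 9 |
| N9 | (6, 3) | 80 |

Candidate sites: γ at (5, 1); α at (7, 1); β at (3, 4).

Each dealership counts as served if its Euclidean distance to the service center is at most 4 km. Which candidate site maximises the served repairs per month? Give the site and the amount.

β, covering 180

Coverage radius r = 4 km; a point is covered iff (Δx)²+(Δy)² ≤ 4² = 16.
  γ (5, 1): covers {N9} → 80
  α (7, 1): covers {N9} → 80
  β (3, 4): covers {N3, N4, N9} → 180
Maximum coverage at β: 180 repairs per month.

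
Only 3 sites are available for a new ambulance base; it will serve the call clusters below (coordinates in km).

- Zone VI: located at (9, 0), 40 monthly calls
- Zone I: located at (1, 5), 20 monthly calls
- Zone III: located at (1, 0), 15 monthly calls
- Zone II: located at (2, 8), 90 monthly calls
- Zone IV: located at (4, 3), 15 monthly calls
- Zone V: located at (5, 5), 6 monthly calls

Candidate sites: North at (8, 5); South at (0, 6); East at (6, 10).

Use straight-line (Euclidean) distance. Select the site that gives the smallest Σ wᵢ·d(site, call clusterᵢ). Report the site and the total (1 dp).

South, total 912.3 km

Total weighted distance at each candidate:
  North (8, 5): total = 1161.8
  South (0, 6): total = 912.3
  East (6, 10): total = 1269.0
Minimum is at South with total 912.3 km.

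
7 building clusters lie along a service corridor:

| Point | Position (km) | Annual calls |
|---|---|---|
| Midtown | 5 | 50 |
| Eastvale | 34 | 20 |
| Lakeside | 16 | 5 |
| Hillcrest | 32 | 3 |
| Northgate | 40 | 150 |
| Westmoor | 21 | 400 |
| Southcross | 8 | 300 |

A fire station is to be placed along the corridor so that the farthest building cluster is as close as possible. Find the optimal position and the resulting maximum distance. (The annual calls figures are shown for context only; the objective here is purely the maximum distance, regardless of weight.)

The 1-center on a line is the midpoint of the two extreme points: leftmost at 5, rightmost at 40.
Optimal location = (5 + 40)/2 = 22.5; maximum distance = (40 − 5)/2 = 17.5.

location 22.5, max distance 17.5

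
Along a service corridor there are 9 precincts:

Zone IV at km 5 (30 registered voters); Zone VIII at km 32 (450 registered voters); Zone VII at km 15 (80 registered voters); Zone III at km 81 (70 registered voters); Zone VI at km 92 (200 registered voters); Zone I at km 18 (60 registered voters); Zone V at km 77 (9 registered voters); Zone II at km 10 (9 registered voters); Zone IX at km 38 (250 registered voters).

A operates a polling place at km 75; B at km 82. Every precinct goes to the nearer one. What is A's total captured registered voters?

The indifferent point is the midpoint (75+82)/2 = 78.5; precincts left of it (closer to A at 75) go to A, those right go to B.
  Zone IV at 5 (w=30) → A
  Zone II at 10 (w=9) → A
  Zone VII at 15 (w=80) → A
  Zone I at 18 (w=60) → A
  Zone VIII at 32 (w=450) → A
  Zone IX at 38 (w=250) → A
  Zone V at 77 (w=9) → A
  Zone III at 81 (w=70) → B
  Zone VI at 92 (w=200) → B
A captures 888; B captures 270.

888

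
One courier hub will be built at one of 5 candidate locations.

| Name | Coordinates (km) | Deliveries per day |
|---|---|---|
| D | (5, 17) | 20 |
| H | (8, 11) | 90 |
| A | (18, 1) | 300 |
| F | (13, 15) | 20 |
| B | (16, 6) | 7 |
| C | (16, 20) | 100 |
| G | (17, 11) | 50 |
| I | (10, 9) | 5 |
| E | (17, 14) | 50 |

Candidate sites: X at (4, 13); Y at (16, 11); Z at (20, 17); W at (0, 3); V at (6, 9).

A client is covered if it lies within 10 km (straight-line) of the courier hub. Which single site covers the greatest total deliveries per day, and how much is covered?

Coverage radius r = 10 km; a point is covered iff (Δx)²+(Δy)² ≤ 10² = 100.
  X (4, 13): covers {D, H, F, I} → 135
  Y (16, 11): covers {H, F, B, C, G, I, E} → 322
  Z (20, 17): covers {F, C, G, E} → 220
  W (0, 3): covers {none} → 0
  V (6, 9): covers {D, H, F, I} → 135
Maximum coverage at Y: 322 deliveries per day.

Y, covering 322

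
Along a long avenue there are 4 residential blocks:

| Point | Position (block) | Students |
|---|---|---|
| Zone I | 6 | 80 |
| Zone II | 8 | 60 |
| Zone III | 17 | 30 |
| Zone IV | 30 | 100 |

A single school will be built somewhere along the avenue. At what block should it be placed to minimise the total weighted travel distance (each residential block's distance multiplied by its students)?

For a sum of weighted absolute distances on a line, the optimum is the weighted median (not the mean). Total weight W = 270; half-weight = 135.
Sort by position and accumulate weight:
  block 6 (Zone I, w=80) → cum 80
  block 8 (Zone II, w=60) → cum 140  ≥ 135 → median here
  block 17 (Zone III, w=30) → cum 170
  block 30 (Zone IV, w=100) → cum 270
Optimal location: block 8.

x = 8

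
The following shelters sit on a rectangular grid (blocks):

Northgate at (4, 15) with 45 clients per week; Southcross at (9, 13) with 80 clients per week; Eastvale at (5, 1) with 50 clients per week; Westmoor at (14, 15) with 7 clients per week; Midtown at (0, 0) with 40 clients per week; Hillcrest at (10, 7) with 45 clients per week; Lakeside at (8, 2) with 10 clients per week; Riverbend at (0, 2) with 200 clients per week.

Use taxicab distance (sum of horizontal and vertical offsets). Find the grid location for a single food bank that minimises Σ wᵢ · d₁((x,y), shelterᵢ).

Manhattan distance separates: Σwᵢ(|x−xᵢ|+|y−yᵢ|) = Σwᵢ|x−xᵢ| + Σwᵢ|y−yᵢ|, so x and y are optimised independently as 1-D weighted medians.
Total weight W = 477; half = 238.5.
x-coordinate, sorted with cumulative weight:
  x=0 (Midtown, w=40) cum 40
  x=0 (Riverbend, w=200) cum 240  ← median
  x=4 (Northgate, w=45) cum 285
  x=5 (Eastvale, w=50) cum 335
  x=8 (Lakeside, w=10) cum 345
  x=9 (Southcross, w=80) cum 425
  x=10 (Hillcrest, w=45) cum 470
  x=14 (Westmoor, w=7) cum 477
⇒ x* = 0
y-coordinate, sorted with cumulative weight:
  y=0 (Midtown, w=40) cum 40
  y=1 (Eastvale, w=50) cum 90
  y=2 (Lakeside, w=10) cum 100
  y=2 (Riverbend, w=200) cum 300  ← median
  y=7 (Hillcrest, w=45) cum 345
  y=13 (Southcross, w=80) cum 425
  y=15 (Northgate, w=45) cum 470
  y=15 (Westmoor, w=7) cum 477
⇒ y* = 2

(0, 2)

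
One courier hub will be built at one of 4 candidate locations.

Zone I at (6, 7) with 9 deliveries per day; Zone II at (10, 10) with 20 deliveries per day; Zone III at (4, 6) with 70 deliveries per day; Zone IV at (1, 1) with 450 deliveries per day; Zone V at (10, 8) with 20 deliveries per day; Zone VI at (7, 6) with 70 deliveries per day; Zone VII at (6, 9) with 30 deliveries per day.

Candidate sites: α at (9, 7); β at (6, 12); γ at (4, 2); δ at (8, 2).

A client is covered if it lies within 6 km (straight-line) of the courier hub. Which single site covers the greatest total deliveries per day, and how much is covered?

Coverage radius r = 6 km; a point is covered iff (Δx)²+(Δy)² ≤ 6² = 36.
  α (9, 7): covers {Zone I, Zone II, Zone III, Zone V, Zone VI, Zone VII} → 219
  β (6, 12): covers {Zone I, Zone II, Zone V, Zone VII} → 79
  γ (4, 2): covers {Zone I, Zone III, Zone IV, Zone VI} → 599
  δ (8, 2): covers {Zone I, Zone III, Zone VI} → 149
Maximum coverage at γ: 599 deliveries per day.

γ, covering 599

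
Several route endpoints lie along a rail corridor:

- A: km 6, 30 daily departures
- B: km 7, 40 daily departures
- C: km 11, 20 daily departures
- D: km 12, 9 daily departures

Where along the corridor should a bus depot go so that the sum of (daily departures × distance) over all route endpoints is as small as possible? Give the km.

x = 7

For a sum of weighted absolute distances on a line, the optimum is the weighted median (not the mean). Total weight W = 99; half-weight = 49.5.
Sort by position and accumulate weight:
  km 6 (A, w=30) → cum 30
  km 7 (B, w=40) → cum 70  ≥ 49.5 → median here
  km 11 (C, w=20) → cum 90
  km 12 (D, w=9) → cum 99
Optimal location: km 7.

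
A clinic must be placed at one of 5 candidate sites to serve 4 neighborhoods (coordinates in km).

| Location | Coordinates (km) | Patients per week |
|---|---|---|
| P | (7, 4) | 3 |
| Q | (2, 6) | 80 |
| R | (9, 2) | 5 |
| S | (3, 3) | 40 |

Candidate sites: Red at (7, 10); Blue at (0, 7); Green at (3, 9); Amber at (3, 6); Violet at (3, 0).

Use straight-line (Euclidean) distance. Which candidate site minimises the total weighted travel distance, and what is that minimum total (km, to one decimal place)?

Total weighted distance at each candidate:
  Red (7, 10): total = 894.0
  Blue (0, 7): total = 453.2
  Green (3, 9): total = 558.3
  Amber (3, 6): total = 249.5
  Violet (3, 0): total = 655.2
Minimum is at Amber with total 249.5 km.

Amber, total 249.5 km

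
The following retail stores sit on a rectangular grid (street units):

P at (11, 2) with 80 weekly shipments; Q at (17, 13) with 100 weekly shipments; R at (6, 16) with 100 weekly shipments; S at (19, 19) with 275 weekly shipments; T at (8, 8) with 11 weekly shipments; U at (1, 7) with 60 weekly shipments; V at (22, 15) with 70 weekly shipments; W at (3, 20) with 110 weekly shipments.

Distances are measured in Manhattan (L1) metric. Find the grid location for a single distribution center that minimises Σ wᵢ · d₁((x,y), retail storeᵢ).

(17, 16)

Manhattan distance separates: Σwᵢ(|x−xᵢ|+|y−yᵢ|) = Σwᵢ|x−xᵢ| + Σwᵢ|y−yᵢ|, so x and y are optimised independently as 1-D weighted medians.
Total weight W = 806; half = 403.
x-coordinate, sorted with cumulative weight:
  x=1 (U, w=60) cum 60
  x=3 (W, w=110) cum 170
  x=6 (R, w=100) cum 270
  x=8 (T, w=11) cum 281
  x=11 (P, w=80) cum 361
  x=17 (Q, w=100) cum 461  ← median
  x=19 (S, w=275) cum 736
  x=22 (V, w=70) cum 806
⇒ x* = 17
y-coordinate, sorted with cumulative weight:
  y=2 (P, w=80) cum 80
  y=7 (U, w=60) cum 140
  y=8 (T, w=11) cum 151
  y=13 (Q, w=100) cum 251
  y=15 (V, w=70) cum 321
  y=16 (R, w=100) cum 421  ← median
  y=19 (S, w=275) cum 696
  y=20 (W, w=110) cum 806
⇒ y* = 16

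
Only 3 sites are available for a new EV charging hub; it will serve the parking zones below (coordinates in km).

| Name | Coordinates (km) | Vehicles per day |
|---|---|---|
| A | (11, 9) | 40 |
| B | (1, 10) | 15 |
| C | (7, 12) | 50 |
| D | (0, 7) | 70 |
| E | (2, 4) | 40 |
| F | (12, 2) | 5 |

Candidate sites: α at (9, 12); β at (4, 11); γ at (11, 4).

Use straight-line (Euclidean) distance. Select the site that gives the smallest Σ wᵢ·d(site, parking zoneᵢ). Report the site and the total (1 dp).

Total weighted distance at each candidate:
  α (9, 12): total = 1566.0
  β (4, 11): total = 1244.1
  γ (11, 4): total = 1991.4
Minimum is at β with total 1244.1 km.

β, total 1244.1 km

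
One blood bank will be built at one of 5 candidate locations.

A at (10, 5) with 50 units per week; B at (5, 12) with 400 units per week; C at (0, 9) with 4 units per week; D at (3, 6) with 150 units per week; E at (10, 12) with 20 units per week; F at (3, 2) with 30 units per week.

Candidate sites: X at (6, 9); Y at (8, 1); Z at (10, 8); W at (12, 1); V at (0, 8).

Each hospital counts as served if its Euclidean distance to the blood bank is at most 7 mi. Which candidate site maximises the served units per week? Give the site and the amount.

X, covering 624

Coverage radius r = 7 mi; a point is covered iff (Δx)²+(Δy)² ≤ 7² = 49.
  X (6, 9): covers {A, B, C, D, E} → 624
  Y (8, 1): covers {A, F} → 80
  Z (10, 8): covers {A, B, E} → 470
  W (12, 1): covers {A} → 50
  V (0, 8): covers {B, C, D, F} → 584
Maximum coverage at X: 624 units per week.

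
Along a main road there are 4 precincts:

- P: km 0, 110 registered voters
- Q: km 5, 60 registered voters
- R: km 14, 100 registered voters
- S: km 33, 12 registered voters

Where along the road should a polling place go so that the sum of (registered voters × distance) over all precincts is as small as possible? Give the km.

x = 5

For a sum of weighted absolute distances on a line, the optimum is the weighted median (not the mean). Total weight W = 282; half-weight = 141.
Sort by position and accumulate weight:
  km 0 (P, w=110) → cum 110
  km 5 (Q, w=60) → cum 170  ≥ 141 → median here
  km 14 (R, w=100) → cum 270
  km 33 (S, w=12) → cum 282
Optimal location: km 5.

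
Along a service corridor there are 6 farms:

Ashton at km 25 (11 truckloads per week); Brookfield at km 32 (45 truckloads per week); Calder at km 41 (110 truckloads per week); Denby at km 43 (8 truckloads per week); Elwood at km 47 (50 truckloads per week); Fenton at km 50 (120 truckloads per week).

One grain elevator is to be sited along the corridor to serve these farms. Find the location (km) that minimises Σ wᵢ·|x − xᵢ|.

For a sum of weighted absolute distances on a line, the optimum is the weighted median (not the mean). Total weight W = 344; half-weight = 172.
Sort by position and accumulate weight:
  km 25 (Ashton, w=11) → cum 11
  km 32 (Brookfield, w=45) → cum 56
  km 41 (Calder, w=110) → cum 166
  km 43 (Denby, w=8) → cum 174  ≥ 172 → median here
  km 47 (Elwood, w=50) → cum 224
  km 50 (Fenton, w=120) → cum 344
Optimal location: km 43.

x = 43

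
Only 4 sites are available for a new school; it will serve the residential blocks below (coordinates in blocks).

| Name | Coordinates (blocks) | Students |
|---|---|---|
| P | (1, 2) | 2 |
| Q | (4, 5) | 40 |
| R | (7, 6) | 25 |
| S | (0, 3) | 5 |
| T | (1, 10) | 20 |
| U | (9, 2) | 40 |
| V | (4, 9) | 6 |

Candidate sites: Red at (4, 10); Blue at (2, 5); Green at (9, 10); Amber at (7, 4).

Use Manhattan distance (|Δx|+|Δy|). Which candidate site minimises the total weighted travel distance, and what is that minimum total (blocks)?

Total weighted distance at each candidate:
  Red (4, 10): total = 1038
  Blue (2, 5): total = 814
  Green (9, 10): total = 1178
  Amber (7, 4): total = 714
Minimum is at Amber with total 714 blocks.

Amber, total 714 blocks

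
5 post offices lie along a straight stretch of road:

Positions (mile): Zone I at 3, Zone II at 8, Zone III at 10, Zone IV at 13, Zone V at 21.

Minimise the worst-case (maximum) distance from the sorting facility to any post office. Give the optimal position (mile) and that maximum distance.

The 1-center on a line is the midpoint of the two extreme points: leftmost at 3, rightmost at 21.
Optimal location = (3 + 21)/2 = 12; maximum distance = (21 − 3)/2 = 9.

location 12, max distance 9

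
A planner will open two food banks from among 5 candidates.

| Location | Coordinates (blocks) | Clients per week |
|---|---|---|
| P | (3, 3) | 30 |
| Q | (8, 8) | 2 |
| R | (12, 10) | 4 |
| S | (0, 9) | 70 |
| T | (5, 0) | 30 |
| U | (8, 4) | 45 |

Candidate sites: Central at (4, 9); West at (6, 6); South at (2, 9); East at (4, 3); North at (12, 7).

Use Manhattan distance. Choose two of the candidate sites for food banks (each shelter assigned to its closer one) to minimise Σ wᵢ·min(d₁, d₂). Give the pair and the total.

Evaluate every pair (each demand assigned to the nearer of the two):
  {South, East}: total = 573
  {Central, East}: total = 701
  {West, South}: total = 758
  {Central, West}: total = 894
  {West, East}: total = 1008
  {South, North}: total = 1047
  {East, North}: total = 1097
  {Central, South}: total = 1101
  {Central, North}: total = 1127
  {West, North}: total = 1220
Best pair: {South, East} with total 573.

{South, East}, total 573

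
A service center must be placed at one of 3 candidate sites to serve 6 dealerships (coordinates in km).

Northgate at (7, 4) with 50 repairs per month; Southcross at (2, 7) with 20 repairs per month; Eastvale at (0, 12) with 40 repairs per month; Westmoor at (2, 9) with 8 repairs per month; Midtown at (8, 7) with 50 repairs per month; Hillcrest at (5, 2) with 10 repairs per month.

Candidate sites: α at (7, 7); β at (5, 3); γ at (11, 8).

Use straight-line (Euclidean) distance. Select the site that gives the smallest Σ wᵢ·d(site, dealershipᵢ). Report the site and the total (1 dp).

α, total 741.0 km

Total weighted distance at each candidate:
  α (7, 7): total = 741.0
  β (5, 3): total = 937.3
  γ (11, 8): total = 1247.5
Minimum is at α with total 741.0 km.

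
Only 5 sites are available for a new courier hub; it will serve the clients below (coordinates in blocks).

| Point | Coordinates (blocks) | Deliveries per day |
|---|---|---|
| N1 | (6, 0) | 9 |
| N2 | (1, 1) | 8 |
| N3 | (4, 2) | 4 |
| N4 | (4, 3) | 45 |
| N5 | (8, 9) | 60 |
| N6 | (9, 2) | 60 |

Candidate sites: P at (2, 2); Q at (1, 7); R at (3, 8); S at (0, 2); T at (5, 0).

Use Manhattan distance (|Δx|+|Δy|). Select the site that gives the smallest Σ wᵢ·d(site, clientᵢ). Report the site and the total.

T, total 1321 blocks

Total weighted distance at each candidate:
  P (2, 2): total = 1413
  Q (1, 7): total = 1823
  R (3, 8): total = 1549
  S (0, 2): total = 1769
  T (5, 0): total = 1321
Minimum is at T with total 1321 blocks.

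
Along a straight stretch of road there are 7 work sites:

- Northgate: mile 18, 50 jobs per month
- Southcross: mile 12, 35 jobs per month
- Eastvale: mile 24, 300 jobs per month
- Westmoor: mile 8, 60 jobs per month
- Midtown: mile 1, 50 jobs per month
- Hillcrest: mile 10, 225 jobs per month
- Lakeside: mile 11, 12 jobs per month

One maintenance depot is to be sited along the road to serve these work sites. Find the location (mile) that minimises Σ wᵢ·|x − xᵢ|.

For a sum of weighted absolute distances on a line, the optimum is the weighted median (not the mean). Total weight W = 732; half-weight = 366.
Sort by position and accumulate weight:
  mile 1 (Midtown, w=50) → cum 50
  mile 8 (Westmoor, w=60) → cum 110
  mile 10 (Hillcrest, w=225) → cum 335
  mile 11 (Lakeside, w=12) → cum 347
  mile 12 (Southcross, w=35) → cum 382  ≥ 366 → median here
  mile 18 (Northgate, w=50) → cum 432
  mile 24 (Eastvale, w=300) → cum 732
Optimal location: mile 12.

x = 12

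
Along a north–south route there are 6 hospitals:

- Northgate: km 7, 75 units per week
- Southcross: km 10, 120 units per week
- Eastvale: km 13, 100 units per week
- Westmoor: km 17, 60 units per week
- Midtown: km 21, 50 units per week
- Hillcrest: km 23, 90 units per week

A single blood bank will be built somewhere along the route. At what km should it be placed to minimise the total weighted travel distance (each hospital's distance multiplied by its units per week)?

x = 13

For a sum of weighted absolute distances on a line, the optimum is the weighted median (not the mean). Total weight W = 495; half-weight = 247.5.
Sort by position and accumulate weight:
  km 7 (Northgate, w=75) → cum 75
  km 10 (Southcross, w=120) → cum 195
  km 13 (Eastvale, w=100) → cum 295  ≥ 247.5 → median here
  km 17 (Westmoor, w=60) → cum 355
  km 21 (Midtown, w=50) → cum 405
  km 23 (Hillcrest, w=90) → cum 495
Optimal location: km 13.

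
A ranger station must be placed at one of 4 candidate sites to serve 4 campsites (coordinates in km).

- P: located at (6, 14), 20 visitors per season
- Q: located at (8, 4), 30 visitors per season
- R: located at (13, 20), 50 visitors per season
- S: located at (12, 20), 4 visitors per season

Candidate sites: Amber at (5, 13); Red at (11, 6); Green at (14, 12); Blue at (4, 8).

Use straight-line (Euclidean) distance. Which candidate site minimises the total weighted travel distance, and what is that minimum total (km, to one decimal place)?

Total weighted distance at each candidate:
  Amber (5, 13): total = 884.0
  Red (11, 6): total = 1060.1
  Green (14, 12): total = 901.0
  Blue (4, 8): total = 1103.9
Minimum is at Amber with total 884.0 km.

Amber, total 884.0 km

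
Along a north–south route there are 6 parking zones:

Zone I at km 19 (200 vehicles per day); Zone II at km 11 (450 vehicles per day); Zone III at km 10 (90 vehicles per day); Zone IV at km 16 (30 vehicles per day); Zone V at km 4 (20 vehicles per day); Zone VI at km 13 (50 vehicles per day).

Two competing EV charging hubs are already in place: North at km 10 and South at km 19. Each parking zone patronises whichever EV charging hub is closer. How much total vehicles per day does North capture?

The indifferent point is the midpoint (10+19)/2 = 14.5; parking zones left of it (closer to North at 10) go to North, those right go to South.
  Zone V at 4 (w=20) → North
  Zone III at 10 (w=90) → North
  Zone II at 11 (w=450) → North
  Zone VI at 13 (w=50) → North
  Zone IV at 16 (w=30) → South
  Zone I at 19 (w=200) → South
North captures 610; South captures 230.

610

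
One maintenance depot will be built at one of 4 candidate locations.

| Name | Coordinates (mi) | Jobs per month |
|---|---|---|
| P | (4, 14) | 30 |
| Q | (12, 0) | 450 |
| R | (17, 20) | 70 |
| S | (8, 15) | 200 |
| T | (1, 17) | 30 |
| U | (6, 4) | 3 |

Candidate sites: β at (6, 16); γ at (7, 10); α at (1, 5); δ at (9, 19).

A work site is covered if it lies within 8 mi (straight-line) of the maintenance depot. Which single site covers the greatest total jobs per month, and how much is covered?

β, covering 260

Coverage radius r = 8 mi; a point is covered iff (Δx)²+(Δy)² ≤ 8² = 64.
  β (6, 16): covers {P, S, T} → 260
  γ (7, 10): covers {P, S, U} → 233
  α (1, 5): covers {U} → 3
  δ (9, 19): covers {P, S} → 230
Maximum coverage at β: 260 jobs per month.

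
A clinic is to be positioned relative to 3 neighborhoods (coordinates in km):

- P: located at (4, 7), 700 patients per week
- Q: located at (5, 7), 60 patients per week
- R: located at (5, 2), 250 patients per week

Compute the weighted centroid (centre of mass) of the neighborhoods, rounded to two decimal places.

The minimiser of Σwᵢ‖p−pᵢ‖² is the weighted centroid p* = (Σwᵢpᵢ)/(Σwᵢ).
Σwᵢ = 1010.
Σwᵢxᵢ = 700·4 + 60·5 + 250·5 = 4350.
Σwᵢyᵢ = 700·7 + 60·7 + 250·2 = 5820.
x* = 4350/1010 = 4.31, y* = 5820/1010 = 5.76.

(4.31, 5.76)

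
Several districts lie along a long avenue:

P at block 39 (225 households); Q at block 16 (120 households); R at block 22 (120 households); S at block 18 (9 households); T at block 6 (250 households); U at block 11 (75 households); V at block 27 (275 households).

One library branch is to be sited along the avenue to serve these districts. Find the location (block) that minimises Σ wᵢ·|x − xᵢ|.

For a sum of weighted absolute distances on a line, the optimum is the weighted median (not the mean). Total weight W = 1074; half-weight = 537.
Sort by position and accumulate weight:
  block 6 (T, w=250) → cum 250
  block 11 (U, w=75) → cum 325
  block 16 (Q, w=120) → cum 445
  block 18 (S, w=9) → cum 454
  block 22 (R, w=120) → cum 574  ≥ 537 → median here
  block 27 (V, w=275) → cum 849
  block 39 (P, w=225) → cum 1074
Optimal location: block 22.

x = 22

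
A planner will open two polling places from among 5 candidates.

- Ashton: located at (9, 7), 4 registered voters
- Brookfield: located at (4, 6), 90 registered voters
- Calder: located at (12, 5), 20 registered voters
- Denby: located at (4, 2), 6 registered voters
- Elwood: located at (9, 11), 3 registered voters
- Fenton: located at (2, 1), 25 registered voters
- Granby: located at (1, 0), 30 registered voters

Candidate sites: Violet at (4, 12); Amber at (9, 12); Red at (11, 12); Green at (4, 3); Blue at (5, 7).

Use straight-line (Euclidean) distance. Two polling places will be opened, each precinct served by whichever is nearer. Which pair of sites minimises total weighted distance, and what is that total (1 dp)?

Evaluate every pair (each demand assigned to the nearer of the two):
  {Green, Blue}: total = 509.8
  {Red, Green}: total = 643.7
  {Amber, Green}: total = 649.3
  {Violet, Green}: total = 679.8
  {Red, Blue}: total = 731.6
  {Amber, Blue}: total = 732.0
  {Violet, Blue}: total = 744.3
  {Violet, Red}: total = 1420.3
  {Violet, Amber}: total = 1425.9
  {Amber, Red}: total = 1693.1
Best pair: {Green, Blue} with total 509.8.

{Green, Blue}, total 509.8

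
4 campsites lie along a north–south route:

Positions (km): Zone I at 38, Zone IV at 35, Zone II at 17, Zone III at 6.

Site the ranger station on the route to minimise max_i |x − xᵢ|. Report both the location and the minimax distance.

location 22, max distance 16

The 1-center on a line is the midpoint of the two extreme points: leftmost at 6, rightmost at 38.
Optimal location = (6 + 38)/2 = 22; maximum distance = (38 − 6)/2 = 16.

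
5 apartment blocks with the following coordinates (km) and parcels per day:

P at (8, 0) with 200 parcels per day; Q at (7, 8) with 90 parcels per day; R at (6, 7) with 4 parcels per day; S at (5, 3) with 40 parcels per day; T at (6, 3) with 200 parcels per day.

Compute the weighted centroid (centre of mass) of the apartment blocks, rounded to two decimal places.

(6.84, 2.75)

The minimiser of Σwᵢ‖p−pᵢ‖² is the weighted centroid p* = (Σwᵢpᵢ)/(Σwᵢ).
Σwᵢ = 534.
Σwᵢxᵢ = 200·8 + 90·7 + 4·6 + 40·5 + 200·6 = 3654.
Σwᵢyᵢ = 200·0 + 90·8 + 4·7 + 40·3 + 200·3 = 1468.
x* = 3654/534 = 6.84, y* = 1468/534 = 2.75.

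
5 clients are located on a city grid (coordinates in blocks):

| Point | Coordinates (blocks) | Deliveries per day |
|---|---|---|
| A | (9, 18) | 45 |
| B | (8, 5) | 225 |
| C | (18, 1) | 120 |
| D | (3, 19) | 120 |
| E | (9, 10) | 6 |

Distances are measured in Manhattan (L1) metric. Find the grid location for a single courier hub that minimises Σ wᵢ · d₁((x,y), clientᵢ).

(8, 5)

Manhattan distance separates: Σwᵢ(|x−xᵢ|+|y−yᵢ|) = Σwᵢ|x−xᵢ| + Σwᵢ|y−yᵢ|, so x and y are optimised independently as 1-D weighted medians.
Total weight W = 516; half = 258.
x-coordinate, sorted with cumulative weight:
  x=3 (D, w=120) cum 120
  x=8 (B, w=225) cum 345  ← median
  x=9 (A, w=45) cum 390
  x=9 (E, w=6) cum 396
  x=18 (C, w=120) cum 516
⇒ x* = 8
y-coordinate, sorted with cumulative weight:
  y=1 (C, w=120) cum 120
  y=5 (B, w=225) cum 345  ← median
  y=10 (E, w=6) cum 351
  y=18 (A, w=45) cum 396
  y=19 (D, w=120) cum 516
⇒ y* = 5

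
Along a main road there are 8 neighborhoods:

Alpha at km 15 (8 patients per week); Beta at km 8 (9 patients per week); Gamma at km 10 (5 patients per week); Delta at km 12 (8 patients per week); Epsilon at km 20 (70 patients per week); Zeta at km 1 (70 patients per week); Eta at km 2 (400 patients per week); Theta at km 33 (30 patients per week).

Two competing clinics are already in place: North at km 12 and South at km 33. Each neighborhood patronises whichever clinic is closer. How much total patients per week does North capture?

The indifferent point is the midpoint (12+33)/2 = 22.5; neighborhoods left of it (closer to North at 12) go to North, those right go to South.
  Zeta at 1 (w=70) → North
  Eta at 2 (w=400) → North
  Beta at 8 (w=9) → North
  Gamma at 10 (w=5) → North
  Delta at 12 (w=8) → North
  Alpha at 15 (w=8) → North
  Epsilon at 20 (w=70) → North
  Theta at 33 (w=30) → South
North captures 570; South captures 30.

570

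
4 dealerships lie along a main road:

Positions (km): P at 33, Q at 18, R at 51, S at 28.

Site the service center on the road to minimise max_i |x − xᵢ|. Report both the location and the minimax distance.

The 1-center on a line is the midpoint of the two extreme points: leftmost at 18, rightmost at 51.
Optimal location = (18 + 51)/2 = 34.5; maximum distance = (51 − 18)/2 = 16.5.

location 34.5, max distance 16.5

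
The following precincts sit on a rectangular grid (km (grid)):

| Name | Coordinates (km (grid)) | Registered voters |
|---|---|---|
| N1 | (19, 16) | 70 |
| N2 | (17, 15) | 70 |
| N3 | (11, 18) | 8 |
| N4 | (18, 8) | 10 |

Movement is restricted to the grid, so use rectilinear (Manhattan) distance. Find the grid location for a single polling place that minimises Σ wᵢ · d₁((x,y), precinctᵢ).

(18, 15)

Manhattan distance separates: Σwᵢ(|x−xᵢ|+|y−yᵢ|) = Σwᵢ|x−xᵢ| + Σwᵢ|y−yᵢ|, so x and y are optimised independently as 1-D weighted medians.
Total weight W = 158; half = 79.
x-coordinate, sorted with cumulative weight:
  x=11 (N3, w=8) cum 8
  x=17 (N2, w=70) cum 78
  x=18 (N4, w=10) cum 88  ← median
  x=19 (N1, w=70) cum 158
⇒ x* = 18
y-coordinate, sorted with cumulative weight:
  y=8 (N4, w=10) cum 10
  y=15 (N2, w=70) cum 80  ← median
  y=16 (N1, w=70) cum 150
  y=18 (N3, w=8) cum 158
⇒ y* = 15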